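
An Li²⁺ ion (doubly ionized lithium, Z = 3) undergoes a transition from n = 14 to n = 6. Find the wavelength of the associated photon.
446.520 nm

First, find the transition energy using E_n = -13.6057 Z² / n² eV:
E_14 = -13.6057 × 3² / 14² = -0.6247515 eV
E_6 = -13.6057 × 3² / 6² = -3.4014250 eV

Photon energy: |ΔE| = |E_6 - E_14| = 2.7766735 eV

Convert to wavelength using E = hc/λ with hc = 1239.84 eV·nm:
λ = hc/E = 1239.84 eV·nm / 2.7766735 eV
λ = 446.520 nm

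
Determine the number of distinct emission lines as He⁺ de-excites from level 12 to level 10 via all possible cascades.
3

The electron can occupy levels n = 10, 11, ..., 12 during de-excitation — that is m = 12 - 10 + 1 = 3 distinct levels.

The number of distinct spectral lines equals the number of ways to choose 2 of these m levels (each pair gives one possible emission transition):

Number of lines = m(m-1)/2 = 3×2/2 = 3

These correspond to all possible transitions between the 3 levels:
12 → 11, 12 → 10, 11 → 10

Each transition produces a photon with a unique energy (and thus wavelength). This count does not depend on Z.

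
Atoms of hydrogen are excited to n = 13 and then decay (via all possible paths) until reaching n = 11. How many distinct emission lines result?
3

The electron can occupy levels n = 11, 12, ..., 13 during de-excitation — that is m = 13 - 11 + 1 = 3 distinct levels.

The number of distinct spectral lines equals the number of ways to choose 2 of these m levels (each pair gives one possible emission transition):

Number of lines = m(m-1)/2 = 3×2/2 = 3

These correspond to all possible transitions between the 3 levels:
13 → 12, 13 → 11, 12 → 11

Each transition produces a photon with a unique energy (and thus wavelength). This count does not depend on Z.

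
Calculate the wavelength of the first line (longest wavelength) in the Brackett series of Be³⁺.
253.1292 nm

The longest wavelength corresponds to the smallest energy transition in the series.
The Brackett series has all transitions ending at n_f = 4.

For Be³⁺ (Z = 4), the first line (α-line) is the jump from n = 5 to n = 4:
E_5 = -13.6057 × 4² / 5² = -8.70764800 eV
E_4 = -13.6057 × 4² / 4² = -13.60570000 eV
ΔE = E_5 - E_4 = 4.89805200 eV

λ = hc/E = 1239.84 eV·nm / 4.89805200 eV
λ = 253.1292 nm

This is the α-line of the Brackett series in Be³⁺.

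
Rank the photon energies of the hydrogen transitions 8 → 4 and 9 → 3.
9 → 3

Calculate the energy for each transition:

Transition 8 → 4:
ΔE₁ = |E_4 - E_8| = |-13.6057/4² - (-13.6057/8²)|
ΔE₁ = |-0.850356250000 - (-0.212589062500)| = 0.637767188 eV

Transition 9 → 3:
ΔE₂ = |E_3 - E_9| = |-13.6057/3² - (-13.6057/9²)|
ΔE₂ = |-1.511744444444 - (-0.167971604938)| = 1.343772840 eV

Since 1.343772840 eV > 0.637767188 eV, the transition 9 → 3 emits the more energetic photon.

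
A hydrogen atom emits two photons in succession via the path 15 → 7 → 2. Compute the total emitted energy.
3.34 eV

The energy levels of hydrogen are E_n = -13.6057 / n² eV.

First transition (15 → 7):
ΔE₁ = |E_7 - E_15|
ΔE₁ = |-0.27766735 - (-0.06046978)| = 0.21720 eV

Second transition (7 → 2):
ΔE₂ = |E_2 - E_7|
ΔE₂ = |-3.40142500 - (-0.27766735)| = 3.12376 eV

Total energy released:
E_total = ΔE₁ + ΔE₂ = 0.21720 + 3.12376 = 3.34 eV

Note: This equals the direct transition 15 → 2: 3.34 eV ✓
Energy is conserved regardless of the path taken.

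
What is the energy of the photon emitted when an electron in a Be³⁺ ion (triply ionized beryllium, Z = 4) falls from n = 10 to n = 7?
2.2658 eV

The energy levels are E_n = -13.6057 Z² eV / n².

Energy at n = 10: E_10 = -13.6057 × 4² / 10² = -2.1769120 eV
Energy at n = 7: E_7 = -13.6057 × 4² / 7² = -4.4426776 eV

For emission (electron falling to lower state), the photon energy is:
E_photon = E_10 - E_7 = |-2.1769120 - (-4.4426776)|
E_photon = 2.2658 eV

This energy is carried away by the emitted photon.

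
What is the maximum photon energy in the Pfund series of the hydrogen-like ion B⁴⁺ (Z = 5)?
13.60570 eV

The series limit corresponds to the transition from n = ∞ to n = 5.
This is the highest energy (shortest wavelength) transition in the Pfund series.

E_∞ = 0 eV
E_5 = -13.6057 × 5² / 5² = -13.60570 eV

Energy at series limit:
ΔE = E_∞ - E_5 = 0 - (-13.60570) = 13.60570 eV

This energy equals the ionization energy from the n = 5 state of B⁴⁺.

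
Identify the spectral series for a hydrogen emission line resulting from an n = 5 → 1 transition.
Lyman series

The spectral series in hydrogen are named based on the final (lower) energy level:
- Lyman series: n_final = 1 (ultraviolet)
- Balmer series: n_final = 2 (visible/near-UV)
- Paschen series: n_final = 3 (infrared)
- Brackett series: n_final = 4 (infrared)
- Pfund series: n_final = 5 (far infrared)

Since this transition ends at n = 1, it belongs to the Lyman series.

For reference, this 5 → 1 line has photon energy
ΔE = 13.6057 eV × (1/1² - 1/5²) = 13.06147200 eV,
corresponding to wavelength λ = hc/ΔE = 1239.84 eV·nm / 13.06147200 eV = 94.923451 nm in the ultraviolet region.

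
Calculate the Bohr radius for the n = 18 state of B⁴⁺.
3.4291 nm (or 34.2907 Å)

The Bohr radius formula is:
r_n = n² a₀ / Z

where a₀ = 0.0529177 nm is the Bohr radius.

For B⁴⁺ (Z = 5) at n = 18:
r_18 = 18² × 0.0529177 nm / 5
r_18 = 324 × 0.0529177 nm / 5
r_18 = 17.14533 nm / 5
r_18 = 3.4291 nm

The electron orbits at approximately 3.4291 nm from the nucleus.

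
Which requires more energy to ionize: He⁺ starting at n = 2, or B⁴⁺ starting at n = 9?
He⁺ at n = 2 (E = -13.6057 eV)

Using E_n = -13.6057 Z² / n² eV:

He⁺ (Z = 2) at n = 2:
E = -13.6057 × 2² / 2² = -13.6057 × 4 / 4 = -13.6057000 eV

B⁴⁺ (Z = 5) at n = 9:
E = -13.6057 × 5² / 9² = -13.6057 × 25 / 81 = -4.1992901 eV

Since -13.6057000 eV < -4.1992901 eV,
He⁺ at n = 2 is more tightly bound (requires more energy to ionize).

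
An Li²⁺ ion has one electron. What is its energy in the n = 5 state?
-4.8981 eV

For hydrogen-like ions, the energy levels scale with Z²:
E_n = -13.6057 Z² / n² eV

For Li²⁺ (Z = 3) at n = 5:
E_5 = -13.6057 × 3² / 5²
E_5 = -13.6057 × 9 / 25
E_5 = -122.4513 / 25
E_5 = -4.8981 eV

The energy is 9 times more negative than hydrogen at the same n due to the stronger nuclear charge.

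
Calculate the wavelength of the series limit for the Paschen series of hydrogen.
820.14 nm

The series limit corresponds to the transition from n = ∞ to n = 3.
This is the highest energy (shortest wavelength) transition in the Paschen series.

E_∞ = 0 eV
E_3 = -13.6057 / 3² = -1.511744 eV

Energy at series limit:
ΔE = E_∞ - E_3 = 0 - (-1.511744) = 1.511744 eV
λ = hc/E = 1239.84 eV·nm / 1.511744 eV = 820.14 nm

This energy equals the ionization energy from the n = 3 state of hydrogen.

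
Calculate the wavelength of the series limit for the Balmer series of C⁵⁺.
10.125 nm

The series limit corresponds to the transition from n = ∞ to n = 2.
This is the highest energy (shortest wavelength) transition in the Balmer series.

E_∞ = 0 eV
E_2 = -13.6057 × 6² / 2² = -122.45130 eV

Energy at series limit:
ΔE = E_∞ - E_2 = 0 - (-122.45130) = 122.45130 eV
λ = hc/E = 1239.84 eV·nm / 122.45130 eV = 10.125 nm

This energy equals the ionization energy from the n = 2 state of C⁵⁺.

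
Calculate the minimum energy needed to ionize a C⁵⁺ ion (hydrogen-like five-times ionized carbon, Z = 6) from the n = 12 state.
3.40 eV

The ionization energy is the energy needed to remove the electron completely (n → ∞).

For a hydrogen-like ion with Z = 6, E_n = -13.6057 Z² / n² eV.

At n = 12: E_12 = -13.6057 × 6² / 12² = -3.40143 eV
At n = ∞: E_∞ = 0 eV

Ionization energy = E_∞ - E_12 = 0 - (-3.40143) = 3.40143 eV
Ionization energy ≈ 3.40 eV

This is also called the binding energy of the electron in state n = 12.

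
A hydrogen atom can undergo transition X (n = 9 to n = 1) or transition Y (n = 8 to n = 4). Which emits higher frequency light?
9 → 1

Calculate the energy for each transition:

Transition 9 → 1:
ΔE₁ = |E_1 - E_9| = |-13.6057/1² - (-13.6057/9²)|
ΔE₁ = |-13.60570000 - (-0.16797160)| = 13.43773 eV

Transition 8 → 4:
ΔE₂ = |E_4 - E_8| = |-13.6057/4² - (-13.6057/8²)|
ΔE₂ = |-0.85035625 - (-0.21258906)| = 0.63777 eV

Since 13.43773 eV > 0.63777 eV, the transition 9 → 1 emits the more energetic photon.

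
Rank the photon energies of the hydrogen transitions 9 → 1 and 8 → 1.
9 → 1

Calculate the energy for each transition:

Transition 9 → 1:
ΔE₁ = |E_1 - E_9| = |-13.6057/1² - (-13.6057/9²)|
ΔE₁ = |-13.605700000 - (-0.167971605)| = 13.437728 eV

Transition 8 → 1:
ΔE₂ = |E_1 - E_8| = |-13.6057/1² - (-13.6057/8²)|
ΔE₂ = |-13.605700000 - (-0.212589063)| = 13.393111 eV

Since 13.437728 eV > 13.393111 eV, the transition 9 → 1 emits the more energetic photon.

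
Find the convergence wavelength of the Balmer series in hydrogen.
364.51 nm

The series limit corresponds to the transition from n = ∞ to n = 2.
This is the highest energy (shortest wavelength) transition in the Balmer series.

E_∞ = 0 eV
E_2 = -13.6057 / 2² = -3.401425 eV

Energy at series limit:
ΔE = E_∞ - E_2 = 0 - (-3.401425) = 3.401425 eV
λ = hc/E = 1239.84 eV·nm / 3.401425 eV = 364.51 nm

This energy equals the ionization energy from the n = 2 state of hydrogen.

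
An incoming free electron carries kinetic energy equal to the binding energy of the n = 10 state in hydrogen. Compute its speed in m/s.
2.1877e+05 m/s (or 0.0730% of c)

The binding energy at n = 10 for hydrogen is:
E_10 = -13.6057/10² = -0.13605700 eV
|E_10| = 0.13605700 eV

Convert to Joules:
KE = 0.13605700 eV × (1.602177 × 10⁻¹⁹ J/eV) = 2.179874e-20 J

Using KE = ½mv²:
v = √(2·KE/m_e)
v = √(2 × 2.179874e-20 J / 9.10938 × 10⁻³¹ kg)
v = 2.1877e+05 m/s

This is approximately 0.0730% the speed of light.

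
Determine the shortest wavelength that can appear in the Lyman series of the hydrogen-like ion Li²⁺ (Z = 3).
10.1252 nm

The series limit corresponds to the transition from n = ∞ to n = 1.
This is the highest energy (shortest wavelength) transition in the Lyman series.

E_∞ = 0 eV
E_1 = -13.6057 × 3² / 1² = -122.451300 eV

Energy at series limit:
ΔE = E_∞ - E_1 = 0 - (-122.451300) = 122.451300 eV
λ = hc/E = 1239.84 eV·nm / 122.451300 eV = 10.1252 nm

This energy equals the ionization energy from the n = 1 state of Li²⁺.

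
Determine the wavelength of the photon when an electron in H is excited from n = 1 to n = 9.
92.27 nm

First, find the transition energy using E_n = -13.6057 / n² eV:
E_1 = -13.6057 / 1² = -13.6057 eV
E_9 = -13.6057 / 9² = -0.1680 eV

Photon energy: |ΔE| = |E_9 - E_1| = 13.4377 eV

Convert to wavelength using E = hc/λ with hc = 1239.84 eV·nm:
λ = hc/E = 1239.84 eV·nm / 13.4377 eV
λ = 92.27 nm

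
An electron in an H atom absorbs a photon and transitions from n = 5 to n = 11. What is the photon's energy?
0.43 eV

The energy levels of a hydrogen-like atom are E_n = -13.6057 eV / n².

Energy at n = 5: E_5 = -13.6057 / 5² = -0.54423 eV
Energy at n = 11: E_11 = -13.6057 / 11² = -0.11244 eV

The excitation energy is the difference:
ΔE = E_11 - E_5
ΔE = -0.11244 - (-0.54423)
ΔE = 0.43 eV

Since this is positive, energy must be absorbed (photon absorption).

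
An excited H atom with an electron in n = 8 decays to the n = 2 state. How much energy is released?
3.19 eV

The energy levels are E_n = -13.6057 eV / n².

Energy at n = 8: E_8 = -13.6057 / 8² = -0.21259 eV
Energy at n = 2: E_2 = -13.6057 / 2² = -3.40143 eV

For emission (electron falling to lower state), the photon energy is:
E_photon = E_8 - E_2 = |-0.21259 - (-3.40143)|
E_photon = 3.19 eV

This energy is carried away by the emitted photon.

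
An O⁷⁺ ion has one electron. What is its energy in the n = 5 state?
-34.83 eV

For hydrogen-like ions, the energy levels scale with Z²:
E_n = -13.6057 Z² / n² eV

For O⁷⁺ (Z = 8) at n = 5:
E_5 = -13.6057 × 8² / 5²
E_5 = -13.6057 × 64 / 25
E_5 = -870.7648 / 25
E_5 = -34.83 eV

The energy is 64 times more negative than hydrogen at the same n due to the stronger nuclear charge.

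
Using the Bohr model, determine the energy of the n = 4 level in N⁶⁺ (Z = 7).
-41.667456 eV

For hydrogen-like ions, the energy levels scale with Z²:
E_n = -13.6057 Z² / n² eV

For N⁶⁺ (Z = 7) at n = 4:
E_4 = -13.6057 × 7² / 4²
E_4 = -13.6057 × 49 / 16
E_4 = -666.6793 / 16
E_4 = -41.667456 eV

The energy is 49 times more negative than hydrogen at the same n due to the stronger nuclear charge.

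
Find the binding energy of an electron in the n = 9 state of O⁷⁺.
10.7502 eV

The ionization energy is the energy needed to remove the electron completely (n → ∞).

For a hydrogen-like ion with Z = 8, E_n = -13.6057 Z² / n² eV.

At n = 9: E_9 = -13.6057 × 8² / 9² = -10.7501827 eV
At n = ∞: E_∞ = 0 eV

Ionization energy = E_∞ - E_9 = 0 - (-10.7501827) = 10.7501827 eV
Ionization energy ≈ 10.7502 eV

This is also called the binding energy of the electron in state n = 9.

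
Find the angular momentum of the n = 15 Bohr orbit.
1.58186e-33 J·s (or 15ℏ)

In the Bohr model, angular momentum is quantized:
L = nℏ

where ℏ = h/(2π) = 1.0545718e-34 J·s

For n = 15:
L = 15 × 1.0545718e-34 J·s
L = 1.58186e-33 J·s

This can also be written as L = 15ℏ.
The angular momentum is an integer multiple of the reduced Planck constant.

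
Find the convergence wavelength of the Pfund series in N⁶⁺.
46.493119 nm

The series limit corresponds to the transition from n = ∞ to n = 5.
This is the highest energy (shortest wavelength) transition in the Pfund series.

E_∞ = 0 eV
E_5 = -13.6057 × 7² / 5² = -26.66717200 eV

Energy at series limit:
ΔE = E_∞ - E_5 = 0 - (-26.66717200) = 26.66717200 eV
λ = hc/E = 1239.84 eV·nm / 26.66717200 eV = 46.493119 nm

This energy equals the ionization energy from the n = 5 state of N⁶⁺.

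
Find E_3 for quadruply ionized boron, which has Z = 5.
-37.79 eV

For hydrogen-like ions, the energy levels scale with Z²:
E_n = -13.6057 Z² / n² eV

For B⁴⁺ (Z = 5) at n = 3:
E_3 = -13.6057 × 5² / 3²
E_3 = -13.6057 × 25 / 9
E_3 = -340.1425 / 9
E_3 = -37.79 eV

The energy is 25 times more negative than hydrogen at the same n due to the stronger nuclear charge.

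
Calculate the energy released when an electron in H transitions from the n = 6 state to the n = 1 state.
13.227764 eV

The energy levels are E_n = -13.6057 eV / n².

Energy at n = 6: E_6 = -13.6057 / 6² = -0.377936111 eV
Energy at n = 1: E_1 = -13.6057 / 1² = -13.605700000 eV

For emission (electron falling to lower state), the photon energy is:
E_photon = E_6 - E_1 = |-0.377936111 - (-13.605700000)|
E_photon = 13.227764 eV

This energy is carried away by the emitted photon.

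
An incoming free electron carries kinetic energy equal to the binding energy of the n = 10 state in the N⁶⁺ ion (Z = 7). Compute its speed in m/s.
1.53138e+06 m/s (or 0.5108% of c)

The binding energy at n = 10 for N⁶⁺ is:
E_10 = -13.6057 × 7²/10² = -6.66679300 eV
|E_10| = 6.66679300 eV

Convert to Joules:
KE = 6.66679300 eV × (1.602177 × 10⁻¹⁹ J/eV) = 1.0681382e-18 J

Using KE = ½mv²:
v = √(2·KE/m_e)
v = √(2 × 1.0681382e-18 J / 9.10938 × 10⁻³¹ kg)
v = 1.53138e+06 m/s

This is approximately 0.5108% the speed of light.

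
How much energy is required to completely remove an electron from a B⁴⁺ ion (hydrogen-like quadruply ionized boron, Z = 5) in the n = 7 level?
6.94 eV

The ionization energy is the energy needed to remove the electron completely (n → ∞).

For a hydrogen-like ion with Z = 5, E_n = -13.6057 Z² / n² eV.

At n = 7: E_7 = -13.6057 × 5² / 7² = -6.94168 eV
At n = ∞: E_∞ = 0 eV

Ionization energy = E_∞ - E_7 = 0 - (-6.94168) = 6.94168 eV
Ionization energy ≈ 6.94 eV

This is also called the binding energy of the electron in state n = 7.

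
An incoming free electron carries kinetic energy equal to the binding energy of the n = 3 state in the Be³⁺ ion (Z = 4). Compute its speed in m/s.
2.9169e+06 m/s (or 0.973% of c)

The binding energy at n = 3 for Be³⁺ is:
E_3 = -13.6057 × 4²/3² = -24.187911 eV
|E_3| = 24.187911 eV

Convert to Joules:
KE = 24.187911 eV × (1.602177 × 10⁻¹⁹ J/eV) = 3.875331e-18 J

Using KE = ½mv²:
v = √(2·KE/m_e)
v = √(2 × 3.875331e-18 J / 9.10938 × 10⁻³¹ kg)
v = 2.9169e+06 m/s

This is approximately 0.973% the speed of light.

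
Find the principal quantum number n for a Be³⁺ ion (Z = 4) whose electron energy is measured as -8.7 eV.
n = 5

The exact energy levels follow E_n = -13.6057 Z² / n² eV with Z = 4.

The measured value (-8.7 eV) is reported to only 2 significant figures, so we must test candidate n values and see which one matches to that precision.

Candidate energies:
  n = 3:  E = -13.6057 × 4² / 3² = -24.187911 eV
  n = 4:  E = -13.6057 × 4² / 4² = -13.605700 eV
  n = 5:  E = -13.6057 × 4² / 5² = -8.707648 eV  ← matches
  n = 6:  E = -13.6057 × 4² / 6² = -6.046978 eV
  n = 7:  E = -13.6057 × 4² / 7² = -4.442678 eV

Checking against the measurement of -8.7 eV (2 sig figs), only n = 5 agrees:
E_5 = -8.707648 eV, which rounds to -8.7 eV ✓

Therefore n = 5.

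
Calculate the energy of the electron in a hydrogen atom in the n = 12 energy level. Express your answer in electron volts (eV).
-0.09 eV

The energy levels of a hydrogen-like atom are given by:
E_n = -13.6057 eV / n²

For n = 12:
E_12 = -13.6057 eV / 12²
E_12 = -13.6057 eV / 144
E_12 = -0.09 eV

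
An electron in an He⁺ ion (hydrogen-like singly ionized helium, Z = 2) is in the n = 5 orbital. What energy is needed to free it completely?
2.177 eV

The ionization energy is the energy needed to remove the electron completely (n → ∞).

For a hydrogen-like ion with Z = 2, E_n = -13.6057 Z² / n² eV.

At n = 5: E_5 = -13.6057 × 2² / 5² = -2.176912 eV
At n = ∞: E_∞ = 0 eV

Ionization energy = E_∞ - E_5 = 0 - (-2.176912) = 2.176912 eV
Ionization energy ≈ 2.177 eV

This is also called the binding energy of the electron in state n = 5.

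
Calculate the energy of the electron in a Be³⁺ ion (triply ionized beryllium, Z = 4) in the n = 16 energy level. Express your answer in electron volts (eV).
-0.850356 eV

The energy levels of a hydrogen-like atom are given by:
E_n = -13.6057 Z² / n² eV  (with Z = 4 for Be³⁺)

For n = 16:
E_16 = -13.6057 × 4² / 16²
E_16 = -13.6057 × 16 / 256
E_16 = -0.850356 eV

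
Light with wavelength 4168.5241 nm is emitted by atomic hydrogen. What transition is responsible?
n = 13 → n = 6

First, find the photon energy from the wavelength (hc = 1239.84 eV·nm):
E = hc/λ = 1239.84 eV·nm / 4168.5241 nm = 0.29742901 eV

The energy levels of hydrogen satisfy E_n = -13.6057 / n² eV, so an emission n_i → n_f releases
ΔE = 13.6057 × (1/n_f² − 1/n_i²) eV.

Setting ΔE equal to the photon energy:
1/n_f² − 1/n_i² = 0.29742901 / 13.6057 = 0.021860618

Since 1/n_i² must be positive, we need 1/n_f² > 0.021860618, i.e. n_f ≤ 6. For each allowed n_f, solve n_i = (1/n_f² − 0.021860618)^(−1/2) and check whether it is a whole number:
  n_f = 1: 1/n_i² = 1.000000000 − 0.021860618 = 0.978139382 → n_i = 1.011  (not an integer) ✗
  n_f = 2: 1/n_i² = 0.250000000 − 0.021860618 = 0.228139382 → n_i = 2.094  (not an integer) ✗
  n_f = 3: 1/n_i² = 0.111111111 − 0.021860618 = 0.089250493 → n_i = 3.347  (not an integer) ✗
  n_f = 4: 1/n_i² = 0.062500000 − 0.021860618 = 0.040639382 → n_i = 4.961  (not an integer) ✗
  n_f = 5: 1/n_i² = 0.040000000 − 0.021860618 = 0.018139382 → n_i = 7.425  (not an integer) ✗
  n_f = 6: 1/n_i² = 0.027777778 − 0.021860618 = 0.005917160 → n_i = 13.000  → integer, n_i = 13 ✓

Only n_f = 6 gives an integer upper level, n_i = 13.

The transition is from n = 13 to n = 6 (emission).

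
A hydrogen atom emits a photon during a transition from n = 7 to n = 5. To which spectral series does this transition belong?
Pfund series

The spectral series in hydrogen are named based on the final (lower) energy level:
- Lyman series: n_final = 1 (ultraviolet)
- Balmer series: n_final = 2 (visible/near-UV)
- Paschen series: n_final = 3 (infrared)
- Brackett series: n_final = 4 (infrared)
- Pfund series: n_final = 5 (far infrared)

Since this transition ends at n = 5, it belongs to the Pfund series.

For reference, this 7 → 5 line has photon energy
ΔE = 13.6057 eV × (1/5² - 1/7²) = 0.2665606531 eV,
corresponding to wavelength λ = hc/ΔE = 1239.84 eV·nm / 0.2665606531 eV = 4651.2491 nm in the far infrared region.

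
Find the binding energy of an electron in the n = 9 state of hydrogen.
0.17 eV

The ionization energy is the energy needed to remove the electron completely (n → ∞).

For hydrogen, E_n = -13.6057 eV / n².

At n = 9: E_9 = -13.6057 / 9² = -0.16797 eV
At n = ∞: E_∞ = 0 eV

Ionization energy = E_∞ - E_9 = 0 - (-0.16797) = 0.16797 eV
Ionization energy ≈ 0.17 eV

This is also called the binding energy of the electron in state n = 9.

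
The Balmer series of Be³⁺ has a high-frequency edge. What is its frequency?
1.32e+16 Hz

The series limit corresponds to the transition from n = ∞ to n = 2.
This is the highest energy (shortest wavelength) transition in the Balmer series.

E_∞ = 0 eV
E_2 = -13.6057 × 4² / 2² = -54.42280000 eV

Energy at series limit:
ΔE = E_∞ - E_2 = 0 - (-54.42280000) = 54.42280000 eV
E = 54.42280000 eV × (1.602177 × 10⁻¹⁹ J/eV) = 8.7195e-18 J
f = E/h = 8.7195e-18 J / (6.62607 × 10⁻³⁴ J·s) = 1.32e+16 Hz

This energy equals the ionization energy from the n = 2 state of Be³⁺.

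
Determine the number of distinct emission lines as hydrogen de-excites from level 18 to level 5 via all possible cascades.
91

The electron can occupy levels n = 5, 6, ..., 18 during de-excitation — that is m = 18 - 5 + 1 = 14 distinct levels.

The number of distinct spectral lines equals the number of ways to choose 2 of these m levels (each pair gives one possible emission transition):

Number of lines = m(m-1)/2 = 14×13/2 = 91

These correspond to all possible transitions between the 14 levels:
18 → 17, 18 → 16, 18 → 15, 18 → 14, 18 → 13, 18 → 12, 18 → 11, 18 → 10...

Each transition produces a photon with a unique energy (and thus wavelength). This count does not depend on Z.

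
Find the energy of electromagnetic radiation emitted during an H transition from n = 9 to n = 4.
0.68238 eV

The energy levels are E_n = -13.6057 eV / n².

Energy at n = 9: E_9 = -13.6057 / 9² = -0.16797160 eV
Energy at n = 4: E_4 = -13.6057 / 4² = -0.85035625 eV

For emission (electron falling to lower state), the photon energy is:
E_photon = E_9 - E_4 = |-0.16797160 - (-0.85035625)|
E_photon = 0.68238 eV

This energy is carried away by the emitted photon.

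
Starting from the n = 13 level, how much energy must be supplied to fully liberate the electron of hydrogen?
0.08 eV

The ionization energy is the energy needed to remove the electron completely (n → ∞).

For hydrogen, E_n = -13.6057 eV / n².

At n = 13: E_13 = -13.6057 / 13² = -0.08051 eV
At n = ∞: E_∞ = 0 eV

Ionization energy = E_∞ - E_13 = 0 - (-0.08051) = 0.08051 eV
Ionization energy ≈ 0.08 eV

This is also called the binding energy of the electron in state n = 13.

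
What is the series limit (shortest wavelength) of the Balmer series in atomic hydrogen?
364.506 nm

The series limit corresponds to the transition from n = ∞ to n = 2.
This is the highest energy (shortest wavelength) transition in the Balmer series.

E_∞ = 0 eV
E_2 = -13.6057 / 2² = -3.4014250 eV

Energy at series limit:
ΔE = E_∞ - E_2 = 0 - (-3.4014250) = 3.4014250 eV
λ = hc/E = 1239.84 eV·nm / 3.4014250 eV = 364.506 nm

This energy equals the ionization energy from the n = 2 state of hydrogen.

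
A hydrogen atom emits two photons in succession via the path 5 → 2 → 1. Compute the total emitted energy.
13.0615 eV

The energy levels of hydrogen are E_n = -13.6057 / n² eV.

First transition (5 → 2):
ΔE₁ = |E_2 - E_5|
ΔE₁ = |-3.4014250000 - (-0.5442280000)| = 2.8571970 eV

Second transition (2 → 1):
ΔE₂ = |E_1 - E_2|
ΔE₂ = |-13.6057000000 - (-3.4014250000)| = 10.2042750 eV

Total energy released:
E_total = ΔE₁ + ΔE₂ = 2.8571970 + 10.2042750 = 13.0615 eV

Note: This equals the direct transition 5 → 1: 13.0615 eV ✓
Energy is conserved regardless of the path taken.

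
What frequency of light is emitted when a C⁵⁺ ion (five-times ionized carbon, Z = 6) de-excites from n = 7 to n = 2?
2.72e+16 Hz

First, find the transition energy:
E_7 = -13.6057 × 6² / 7² = -9.996024 eV
E_2 = -13.6057 × 6² / 2² = -122.451300 eV
|ΔE| = |E_2 - E_7| = 112.455276 eV

Convert to Joules: E = 112.455276 eV × (1.602177 × 10⁻¹⁹ J/eV) = 1.8017e-17 J

Using E = hf:
f = E/h = 1.8017e-17 J / (6.62607 × 10⁻³⁴ J·s)
f = 2.72e+16 Hz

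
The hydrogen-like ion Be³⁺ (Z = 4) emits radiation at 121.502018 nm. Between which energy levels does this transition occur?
n = 8 → n = 4

First, find the photon energy from the wavelength (hc = 1239.84 eV·nm):
E = hc/λ = 1239.84 eV·nm / 121.502018 nm = 10.204275 eV

The energy levels of Be³⁺ satisfy E_n = -13.6057 × 4² / n² eV, so an emission n_i → n_f releases
ΔE = 13.6057 × 4² × (1/n_f² − 1/n_i²) eV.

Setting ΔE equal to the photon energy:
1/n_f² − 1/n_i² = 10.204275 / (13.6057 × 4²) = 0.046875000

Since 1/n_i² must be positive, we need 1/n_f² > 0.046875000, i.e. n_f ≤ 4. For each allowed n_f, solve n_i = (1/n_f² − 0.046875000)^(−1/2) and check whether it is a whole number:
  n_f = 1: 1/n_i² = 1.000000000 − 0.046875000 = 0.953125000 → n_i = 1.024  (not an integer) ✗
  n_f = 2: 1/n_i² = 0.250000000 − 0.046875000 = 0.203125000 → n_i = 2.219  (not an integer) ✗
  n_f = 3: 1/n_i² = 0.111111111 − 0.046875000 = 0.064236111 → n_i = 3.946  (not an integer) ✗
  n_f = 4: 1/n_i² = 0.062500000 − 0.046875000 = 0.015625000 → n_i = 8.000  → integer, n_i = 8 ✓

Only n_f = 4 gives an integer upper level, n_i = 8.

The transition is from n = 8 to n = 4 (emission).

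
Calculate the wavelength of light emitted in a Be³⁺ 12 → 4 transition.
102.517327 nm

First, find the transition energy using E_n = -13.6057 Z² / n² eV:
E_12 = -13.6057 × 4² / 12² = -1.511744444 eV
E_4 = -13.6057 × 4² / 4² = -13.605700000 eV

Photon energy: |ΔE| = |E_4 - E_12| = 12.093955556 eV

Convert to wavelength using E = hc/λ with hc = 1239.84 eV·nm:
λ = hc/E = 1239.84 eV·nm / 12.093955556 eV
λ = 102.517327 nm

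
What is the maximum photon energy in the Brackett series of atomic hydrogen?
0.85036 eV

The series limit corresponds to the transition from n = ∞ to n = 4.
This is the highest energy (shortest wavelength) transition in the Brackett series.

E_∞ = 0 eV
E_4 = -13.6057 / 4² = -0.85036 eV

Energy at series limit:
ΔE = E_∞ - E_4 = 0 - (-0.85036) = 0.85036 eV

This energy equals the ionization energy from the n = 4 state of hydrogen.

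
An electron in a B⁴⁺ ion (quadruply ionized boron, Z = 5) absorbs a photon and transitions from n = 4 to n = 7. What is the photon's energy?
14.3172 eV

The energy levels of a hydrogen-like atom are E_n = -13.6057 Z² eV / n².

Energy at n = 4: E_4 = -13.6057 × 5² / 4² = -21.2589063 eV
Energy at n = 7: E_7 = -13.6057 × 5² / 7² = -6.9416837 eV

The excitation energy is the difference:
ΔE = E_7 - E_4
ΔE = -6.9416837 - (-21.2589063)
ΔE = 14.3172 eV

Since this is positive, energy must be absorbed (photon absorption).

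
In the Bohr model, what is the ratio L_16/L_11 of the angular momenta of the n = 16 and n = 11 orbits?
1.45455

In the Bohr model, L_n = nℏ, so the ratio is purely the ratio of quantum numbers:

L_16/L_11 = 16ℏ / 11ℏ = 16/11 = 1.45455

The angular momentum scales linearly with n.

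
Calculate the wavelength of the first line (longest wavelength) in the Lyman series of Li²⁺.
13.500 nm

The longest wavelength corresponds to the smallest energy transition in the series.
The Lyman series has all transitions ending at n_f = 1.

For Li²⁺ (Z = 3), the first line (α-line) is the jump from n = 2 to n = 1:
E_2 = -13.6057 × 3² / 2² = -30.61283 eV
E_1 = -13.6057 × 3² / 1² = -122.45130 eV
ΔE = E_2 - E_1 = 91.83847 eV

λ = hc/E = 1239.84 eV·nm / 91.83847 eV
λ = 13.500 nm

This is the α-line of the Lyman series in Li²⁺.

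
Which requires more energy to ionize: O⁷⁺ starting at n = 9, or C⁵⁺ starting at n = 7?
O⁷⁺ at n = 9 (E = -10.750183 eV)

Using E_n = -13.6057 Z² / n² eV:

O⁷⁺ (Z = 8) at n = 9:
E = -13.6057 × 8² / 9² = -13.6057 × 64 / 81 = -10.750182716 eV

C⁵⁺ (Z = 6) at n = 7:
E = -13.6057 × 6² / 7² = -13.6057 × 36 / 49 = -9.996024490 eV

Since -10.750182716 eV < -9.996024490 eV,
O⁷⁺ at n = 9 is more tightly bound (requires more energy to ionize).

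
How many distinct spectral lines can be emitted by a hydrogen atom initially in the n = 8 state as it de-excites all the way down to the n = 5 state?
6

The electron can occupy levels n = 5, 6, ..., 8 during de-excitation — that is m = 8 - 5 + 1 = 4 distinct levels.

The number of distinct spectral lines equals the number of ways to choose 2 of these m levels (each pair gives one possible emission transition):

Number of lines = m(m-1)/2 = 4×3/2 = 6

These correspond to all possible transitions between the 4 levels:
8 → 7, 8 → 6, 8 → 5, 7 → 6, 7 → 5, 6 → 5

Each transition produces a photon with a unique energy (and thus wavelength). This count does not depend on Z.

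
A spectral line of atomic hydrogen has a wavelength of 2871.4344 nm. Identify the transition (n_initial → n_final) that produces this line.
n = 11 → n = 5

First, find the photon energy from the wavelength (hc = 1239.84 eV·nm):
E = hc/λ = 1239.84 eV·nm / 2871.4344 nm = 0.43178420 eV

The energy levels of hydrogen satisfy E_n = -13.6057 / n² eV, so an emission n_i → n_f releases
ΔE = 13.6057 × (1/n_f² − 1/n_i²) eV.

Setting ΔE equal to the photon energy:
1/n_f² − 1/n_i² = 0.43178420 / 13.6057 = 0.031735537

Since 1/n_i² must be positive, we need 1/n_f² > 0.031735537, i.e. n_f ≤ 5. For each allowed n_f, solve n_i = (1/n_f² − 0.031735537)^(−1/2) and check whether it is a whole number:
  n_f = 1: 1/n_i² = 1.000000000 − 0.031735537 = 0.968264463 → n_i = 1.016  (not an integer) ✗
  n_f = 2: 1/n_i² = 0.250000000 − 0.031735537 = 0.218264463 → n_i = 2.140  (not an integer) ✗
  n_f = 3: 1/n_i² = 0.111111111 − 0.031735537 = 0.079375574 → n_i = 3.549  (not an integer) ✗
  n_f = 4: 1/n_i² = 0.062500000 − 0.031735537 = 0.030764463 → n_i = 5.701  (not an integer) ✗
  n_f = 5: 1/n_i² = 0.040000000 − 0.031735537 = 0.008264463 → n_i = 11.000  → integer, n_i = 11 ✓

Only n_f = 5 gives an integer upper level, n_i = 11.

The transition is from n = 11 to n = 5 (emission).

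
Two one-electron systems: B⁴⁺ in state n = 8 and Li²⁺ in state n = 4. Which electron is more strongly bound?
Li²⁺ at n = 4 (E = -7.6532 eV)

Using E_n = -13.6057 Z² / n² eV:

B⁴⁺ (Z = 5) at n = 8:
E = -13.6057 × 5² / 8² = -13.6057 × 25 / 64 = -5.3147266 eV

Li²⁺ (Z = 3) at n = 4:
E = -13.6057 × 3² / 4² = -13.6057 × 9 / 16 = -7.6532063 eV

Since -7.6532063 eV < -5.3147266 eV,
Li²⁺ at n = 4 is more tightly bound (requires more energy to ionize).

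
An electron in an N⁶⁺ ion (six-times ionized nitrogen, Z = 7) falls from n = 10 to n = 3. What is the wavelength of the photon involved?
18.3929 nm

First, find the transition energy using E_n = -13.6057 Z² / n² eV:
E_10 = -13.6057 × 7² / 10² = -6.666793 eV
E_3 = -13.6057 × 7² / 3² = -74.075478 eV

Photon energy: |ΔE| = |E_3 - E_10| = 67.408685 eV

Convert to wavelength using E = hc/λ with hc = 1239.84 eV·nm:
λ = hc/E = 1239.84 eV·nm / 67.408685 eV
λ = 18.3929 nm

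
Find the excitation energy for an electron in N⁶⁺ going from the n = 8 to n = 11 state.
4.907 eV

The energy levels of a hydrogen-like atom are E_n = -13.6057 Z² eV / n².

Energy at n = 8: E_8 = -13.6057 × 7² / 8² = -10.416864 eV
Energy at n = 11: E_11 = -13.6057 × 7² / 11² = -5.509746 eV

The excitation energy is the difference:
ΔE = E_11 - E_8
ΔE = -5.509746 - (-10.416864)
ΔE = 4.907 eV

Since this is positive, energy must be absorbed (photon absorption).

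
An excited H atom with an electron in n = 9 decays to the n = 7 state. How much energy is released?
0.1097 eV

The energy levels are E_n = -13.6057 eV / n².

Energy at n = 9: E_9 = -13.6057 / 9² = -0.1679716 eV
Energy at n = 7: E_7 = -13.6057 / 7² = -0.2776673 eV

For emission (electron falling to lower state), the photon energy is:
E_photon = E_9 - E_7 = |-0.1679716 - (-0.2776673)|
E_photon = 0.1097 eV

This energy is carried away by the emitted photon.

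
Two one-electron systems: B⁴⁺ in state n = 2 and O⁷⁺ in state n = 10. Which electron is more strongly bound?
B⁴⁺ at n = 2 (E = -85.035625 eV)

Using E_n = -13.6057 Z² / n² eV:

B⁴⁺ (Z = 5) at n = 2:
E = -13.6057 × 5² / 2² = -13.6057 × 25 / 4 = -85.035625000 eV

O⁷⁺ (Z = 8) at n = 10:
E = -13.6057 × 8² / 10² = -13.6057 × 64 / 100 = -8.707648000 eV

Since -85.035625000 eV < -8.707648000 eV,
B⁴⁺ at n = 2 is more tightly bound (requires more energy to ionize).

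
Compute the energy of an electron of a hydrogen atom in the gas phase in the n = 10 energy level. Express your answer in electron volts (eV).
-0.1361 eV

The energy levels of a hydrogen-like atom are given by:
E_n = -13.6057 eV / n²

For n = 10:
E_10 = -13.6057 eV / 10²
E_10 = -13.6057 eV / 100
E_10 = -0.1361 eV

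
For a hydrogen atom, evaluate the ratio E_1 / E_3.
9.000000

Using E_n = -13.6057 Z² / n² eV with Z = 1:

E_1 = -13.6057 / 1² = -13.6057 / 1 = -13.605700000000 eV
E_3 = -13.6057 / 3² = -13.6057 / 9 = -1.511744444444 eV

The ratio is:
E_1/E_3 = (-13.605700000000) / (-1.511744444444)
E_1/E_3 = (-13.6057/1) / (-13.6057/9)
E_1/E_3 = 9/1
E_1/E_3 = 9.000000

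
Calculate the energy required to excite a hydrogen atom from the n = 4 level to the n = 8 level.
0.637767 eV

The energy levels of a hydrogen-like atom are E_n = -13.6057 eV / n².

Energy at n = 4: E_4 = -13.6057 / 4² = -0.850356250 eV
Energy at n = 8: E_8 = -13.6057 / 8² = -0.212589063 eV

The excitation energy is the difference:
ΔE = E_8 - E_4
ΔE = -0.212589063 - (-0.850356250)
ΔE = 0.637767 eV

Since this is positive, energy must be absorbed (photon absorption).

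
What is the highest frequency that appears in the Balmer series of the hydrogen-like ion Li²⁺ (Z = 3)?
7.40e+15 Hz

The series limit corresponds to the transition from n = ∞ to n = 2.
This is the highest energy (shortest wavelength) transition in the Balmer series.

E_∞ = 0 eV
E_2 = -13.6057 × 3² / 2² = -30.612825 eV

Energy at series limit:
ΔE = E_∞ - E_2 = 0 - (-30.612825) = 30.612825 eV
E = 30.612825 eV × (1.602177 × 10⁻¹⁹ J/eV) = 4.9047e-18 J
f = E/h = 4.9047e-18 J / (6.62607 × 10⁻³⁴ J·s) = 7.40e+15 Hz

This energy equals the ionization energy from the n = 2 state of Li²⁺.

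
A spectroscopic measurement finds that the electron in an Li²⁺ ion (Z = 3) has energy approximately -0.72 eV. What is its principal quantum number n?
n = 13

The exact energy levels follow E_n = -13.6057 Z² / n² eV with Z = 3.

The measured value (-0.72 eV) is reported to only 2 significant figures, so we must test candidate n values and see which one matches to that precision.

Candidate energies:
  n = 11:  E = -13.6057 × 3² / 11² = -1.011994 eV
  n = 12:  E = -13.6057 × 3² / 12² = -0.850356 eV
  n = 13:  E = -13.6057 × 3² / 13² = -0.724564 eV  ← matches
  n = 14:  E = -13.6057 × 3² / 14² = -0.624752 eV
  n = 15:  E = -13.6057 × 3² / 15² = -0.544228 eV

Checking against the measurement of -0.72 eV (2 sig figs), only n = 13 agrees:
E_13 = -0.724564 eV, which rounds to -0.72 eV ✓

Therefore n = 13.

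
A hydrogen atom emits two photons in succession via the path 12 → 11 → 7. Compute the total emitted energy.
0.18 eV

The energy levels of hydrogen are E_n = -13.6057 / n² eV.

First transition (12 → 11):
ΔE₁ = |E_11 - E_12|
ΔE₁ = |-0.11244380 - (-0.09448403)| = 0.01796 eV

Second transition (11 → 7):
ΔE₂ = |E_7 - E_11|
ΔE₂ = |-0.27766735 - (-0.11244380)| = 0.16522 eV

Total energy released:
E_total = ΔE₁ + ΔE₂ = 0.01796 + 0.16522 = 0.18 eV

Note: This equals the direct transition 12 → 7: 0.18 eV ✓
Energy is conserved regardless of the path taken.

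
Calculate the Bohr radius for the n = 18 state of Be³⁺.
4.2863 nm (or 42.8633 Å)

The Bohr radius formula is:
r_n = n² a₀ / Z

where a₀ = 0.0529177 nm is the Bohr radius.

For Be³⁺ (Z = 4) at n = 18:
r_18 = 18² × 0.0529177 nm / 4
r_18 = 324 × 0.0529177 nm / 4
r_18 = 17.14533 nm / 4
r_18 = 4.2863 nm

The electron orbits at approximately 4.2863 nm from the nucleus.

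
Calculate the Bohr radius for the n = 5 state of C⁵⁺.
0.2205 nm (or 2.2049 Å)

The Bohr radius formula is:
r_n = n² a₀ / Z

where a₀ = 0.0529177 nm is the Bohr radius.

For C⁵⁺ (Z = 6) at n = 5:
r_5 = 5² × 0.0529177 nm / 6
r_5 = 25 × 0.0529177 nm / 6
r_5 = 1.32294 nm / 6
r_5 = 0.2205 nm

The electron orbits at approximately 0.2205 nm from the nucleus.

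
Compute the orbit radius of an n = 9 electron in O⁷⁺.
0.53579 nm (or 5.35792 Å)

The Bohr radius formula is:
r_n = n² a₀ / Z

where a₀ = 0.05291772 nm is the Bohr radius.

For O⁷⁺ (Z = 8) at n = 9:
r_9 = 9² × 0.05291772 nm / 8
r_9 = 81 × 0.05291772 nm / 8
r_9 = 4.286335 nm / 8
r_9 = 0.53579 nm

The electron orbits at approximately 0.53579 nm from the nucleus.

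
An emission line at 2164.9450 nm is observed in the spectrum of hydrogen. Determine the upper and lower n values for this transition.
n = 7 → n = 4

First, find the photon energy from the wavelength (hc = 1239.84 eV·nm):
E = hc/λ = 1239.84 eV·nm / 2164.9450 nm = 0.57268891 eV

The energy levels of hydrogen satisfy E_n = -13.6057 / n² eV, so an emission n_i → n_f releases
ΔE = 13.6057 × (1/n_f² − 1/n_i²) eV.

Setting ΔE equal to the photon energy:
1/n_f² − 1/n_i² = 0.57268891 / 13.6057 = 0.042091837

Since 1/n_i² must be positive, we need 1/n_f² > 0.042091837, i.e. n_f ≤ 4. For each allowed n_f, solve n_i = (1/n_f² − 0.042091837)^(−1/2) and check whether it is a whole number:
  n_f = 1: 1/n_i² = 1.000000000 − 0.042091837 = 0.957908163 → n_i = 1.022  (not an integer) ✗
  n_f = 2: 1/n_i² = 0.250000000 − 0.042091837 = 0.207908163 → n_i = 2.193  (not an integer) ✗
  n_f = 3: 1/n_i² = 0.111111111 − 0.042091837 = 0.069019274 → n_i = 3.806  (not an integer) ✗
  n_f = 4: 1/n_i² = 0.062500000 − 0.042091837 = 0.020408163 → n_i = 7.000  → integer, n_i = 7 ✓

Only n_f = 4 gives an integer upper level, n_i = 7.

The transition is from n = 7 to n = 4 (emission).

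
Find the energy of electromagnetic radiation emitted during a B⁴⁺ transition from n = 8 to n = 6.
4.13 eV

The energy levels are E_n = -13.6057 Z² eV / n².

Energy at n = 8: E_8 = -13.6057 × 5² / 8² = -5.31473 eV
Energy at n = 6: E_6 = -13.6057 × 5² / 6² = -9.44840 eV

For emission (electron falling to lower state), the photon energy is:
E_photon = E_8 - E_6 = |-5.31473 - (-9.44840)|
E_photon = 4.13 eV

This energy is carried away by the emitted photon.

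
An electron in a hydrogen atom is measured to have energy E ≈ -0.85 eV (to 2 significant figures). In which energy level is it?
n = 4

The exact energy levels follow E_n = -13.6057 eV / n².

The measured value (-0.85 eV) is reported to only 2 significant figures, so we must test candidate n values and see which one matches to that precision.

Candidate energies:
  n = 2:  E = -13.6057/2² = -3.401425 eV
  n = 3:  E = -13.6057/3² = -1.511744 eV
  n = 4:  E = -13.6057/4² = -0.850356 eV  ← matches
  n = 5:  E = -13.6057/5² = -0.544228 eV
  n = 6:  E = -13.6057/6² = -0.377936 eV

Checking against the measurement of -0.85 eV (2 sig figs), only n = 4 agrees:
E_4 = -0.850356 eV, which rounds to -0.85 eV ✓

Therefore n = 4.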